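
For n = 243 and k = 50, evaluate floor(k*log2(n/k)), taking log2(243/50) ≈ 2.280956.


log2(n/k) = log2(243/50) ≈ 2.280956.
k*log2(n/k) ≈ 50*2.280956 = 114.0478.
floor(114.0478) = 114.

114


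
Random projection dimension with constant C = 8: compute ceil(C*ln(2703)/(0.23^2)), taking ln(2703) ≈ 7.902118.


ln(2703) ≈ 7.902118.
eps^2 = 0.23^2 = 0.0529.
C*ln(N)/eps^2 ≈ 8*7.902118/0.0529 ≈ 1195.0273.
m = ceil(1195.0273) = 1196.

1196


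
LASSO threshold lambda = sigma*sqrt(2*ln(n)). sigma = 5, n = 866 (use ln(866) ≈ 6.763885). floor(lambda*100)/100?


ln(866) ≈ 6.763885.
2*ln(n) ≈ 13.52777.
sqrt(2*ln(n)) ≈ sqrt(13.52777) ≈ 3.678012.
lambda ≈ 5*3.678012 = 18.39006.
floor(lambda*100)/100 = 18.39.

18.39


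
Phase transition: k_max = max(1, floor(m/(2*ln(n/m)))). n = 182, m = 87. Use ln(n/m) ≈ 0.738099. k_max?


n/m = 182/87.
ln(n/m) ≈ 0.738099.
2*ln(n/m) ≈ 1.476198.
m/(2*ln(n/m)) ≈ 87/1.476198 ≈ 58.9352.
floor = 58.
k_max = max(1, 58) = 58.

58


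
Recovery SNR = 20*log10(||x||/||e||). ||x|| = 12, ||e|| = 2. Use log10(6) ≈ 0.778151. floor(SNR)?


||x||/||e|| = 12/2 = 6.
log10(6) ≈ 0.778151.
20*log10(||x||/||e||) ≈ 20*0.778151 = 15.56302.
floor(15.56302) = 15.

15


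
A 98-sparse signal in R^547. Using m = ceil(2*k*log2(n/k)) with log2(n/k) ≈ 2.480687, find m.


log2(n/k) = log2(547/98) ≈ 2.480687.
2*k*log2(n/k) ≈ 2*98*2.480687 = 486.214652.
m = ceil(486.214652) = 487.

487


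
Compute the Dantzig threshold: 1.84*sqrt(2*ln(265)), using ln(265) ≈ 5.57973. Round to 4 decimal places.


ln(265) ≈ 5.57973.
2*ln(n) ≈ 11.15946.
sqrt(2*ln(n)) ≈ sqrt(11.15946) ≈ 3.340578.
threshold ≈ 1.84*3.340578 = 6.14666352 ≈ 6.1467.

6.1467


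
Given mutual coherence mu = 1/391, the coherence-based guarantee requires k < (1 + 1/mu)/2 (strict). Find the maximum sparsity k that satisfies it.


1/mu = 391.
1 + 1/mu = 392.
(1 + 1/mu)/2 = 196 is an integer and the inequality is strict, so k_max = 196 - 1 = 195.

195


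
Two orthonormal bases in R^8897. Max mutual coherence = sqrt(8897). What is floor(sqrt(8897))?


94^2 = 8836 <= 8897 < 9025 = 95^2, so 94 <= sqrt(8897) < 95.
floor(sqrt(8897)) = 94.

94


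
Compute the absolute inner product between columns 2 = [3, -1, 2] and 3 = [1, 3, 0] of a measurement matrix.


Inner product: 3*1 + -1*3 + 2*0
Products: [3, -3, 0]
Sum = 0.
|dot| = 0.

0


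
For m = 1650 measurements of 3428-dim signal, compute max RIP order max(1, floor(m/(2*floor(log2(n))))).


floor(log2(3428)) = 11.
2*11 = 22.
m/(2*floor(log2(n))) = 1650/22 ≈ 75.0.
floor = 75.
k = max(1, 75) = 75.

75


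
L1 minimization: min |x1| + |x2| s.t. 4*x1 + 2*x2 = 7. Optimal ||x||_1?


Axis intercepts:
  x1 = 7/4, x2 = 0: L1 = 7/4
  x1 = 0, x2 = 7/2: L1 = 7/2
x* = (7/4, 0)
||x*||_1 = 7/4.

7/4


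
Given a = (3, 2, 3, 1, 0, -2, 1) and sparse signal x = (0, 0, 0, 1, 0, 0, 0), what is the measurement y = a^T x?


Non-zero terms: ['1*1']
Products: [1]
y = sum = 1.

1


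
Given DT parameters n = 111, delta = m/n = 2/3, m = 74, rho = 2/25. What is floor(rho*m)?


m = 2/3*111 = 74.
rho = 2/25.
rho*m = 2/25*74 = 5.92.
k = floor(5.92) = 5.

5


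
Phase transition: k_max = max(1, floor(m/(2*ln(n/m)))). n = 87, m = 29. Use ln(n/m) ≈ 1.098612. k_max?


n/m = 87/29 = 3.
ln(n/m) ≈ 1.098612.
2*ln(n/m) ≈ 2.197224.
m/(2*ln(n/m)) ≈ 29/2.197224 ≈ 13.1985.
floor = 13.
k_max = max(1, 13) = 13.

13


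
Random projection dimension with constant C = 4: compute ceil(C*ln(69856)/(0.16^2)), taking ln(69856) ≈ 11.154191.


ln(69856) ≈ 11.154191.
eps^2 = 0.16^2 = 0.0256.
C*ln(N)/eps^2 ≈ 4*11.154191/0.0256 ≈ 1742.8423.
m = ceil(1742.8423) = 1743.

1743


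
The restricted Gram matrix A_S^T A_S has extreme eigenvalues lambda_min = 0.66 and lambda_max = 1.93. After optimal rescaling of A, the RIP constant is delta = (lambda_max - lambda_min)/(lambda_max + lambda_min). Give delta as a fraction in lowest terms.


lambda_max - lambda_min = 1.93 - 0.66 = 1.27.
lambda_max + lambda_min = 1.93 + 0.66 = 2.59.
delta = 1.27/2.59 = 127/259.

127/259


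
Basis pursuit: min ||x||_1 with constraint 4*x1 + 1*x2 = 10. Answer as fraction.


Axis intercepts:
  x1 = 5/2, x2 = 0: L1 = 5/2
  x1 = 0, x2 = 10: L1 = 10
x* = (5/2, 0)
||x*||_1 = 5/2.

5/2


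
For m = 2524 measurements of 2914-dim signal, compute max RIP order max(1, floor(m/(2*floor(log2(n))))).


floor(log2(2914)) = 11.
2*11 = 22.
m/(2*floor(log2(n))) = 2524/22 ≈ 114.7273.
floor = 114.
k = max(1, 114) = 114.

114


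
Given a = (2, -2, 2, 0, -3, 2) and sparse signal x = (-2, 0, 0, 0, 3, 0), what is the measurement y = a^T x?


Non-zero terms: ['2*-2', '-3*3']
Products: [-4, -9]
y = sum = -13.

-13


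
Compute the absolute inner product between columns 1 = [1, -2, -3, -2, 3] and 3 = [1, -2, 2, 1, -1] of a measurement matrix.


Inner product: 1*1 + -2*-2 + -3*2 + -2*1 + 3*-1
Products: [1, 4, -6, -2, -3]
Sum = -6.
|dot| = 6.

6


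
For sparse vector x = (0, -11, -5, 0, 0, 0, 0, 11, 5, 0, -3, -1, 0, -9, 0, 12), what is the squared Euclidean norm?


Non-zero entries: [(1, -11), (2, -5), (7, 11), (8, 5), (10, -3), (11, -1), (13, -9), (15, 12)]
Squares: [121, 25, 121, 25, 9, 1, 81, 144]
||x||_2^2 = sum = 527.

527


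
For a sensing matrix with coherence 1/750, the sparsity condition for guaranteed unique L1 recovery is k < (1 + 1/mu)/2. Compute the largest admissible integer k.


1/mu = 750.
1 + 1/mu = 751.
(1 + 1/mu)/2 = 375.5 is not an integer, so k_max = floor(375.5) = 375.

375


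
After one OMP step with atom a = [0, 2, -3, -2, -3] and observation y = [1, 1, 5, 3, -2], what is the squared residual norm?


a^T a = 26.
a^T y = -13.
coeff = -13/26 = -1/2.
||r||^2 = 67/2.

67/2


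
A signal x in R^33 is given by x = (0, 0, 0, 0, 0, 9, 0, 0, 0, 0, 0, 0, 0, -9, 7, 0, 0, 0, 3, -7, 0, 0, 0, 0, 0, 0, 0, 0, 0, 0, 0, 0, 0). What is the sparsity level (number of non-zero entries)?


Non-zero positions: [5, 13, 14, 18, 19].
Sparsity = 5.

5


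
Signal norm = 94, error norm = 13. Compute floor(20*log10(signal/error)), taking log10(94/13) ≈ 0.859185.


||x||/||e|| = 94/13.
log10(94/13) ≈ 0.859185.
20*log10(||x||/||e||) ≈ 20*0.859185 = 17.1837.
floor(17.1837) = 17.

17


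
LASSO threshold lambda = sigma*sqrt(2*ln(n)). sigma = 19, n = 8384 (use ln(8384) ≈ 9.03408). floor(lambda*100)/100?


ln(8384) ≈ 9.03408.
2*ln(n) ≈ 18.06816.
sqrt(2*ln(n)) ≈ sqrt(18.06816) ≈ 4.250666.
lambda ≈ 19*4.250666 = 80.762654.
floor(lambda*100)/100 = 80.76.

80.76


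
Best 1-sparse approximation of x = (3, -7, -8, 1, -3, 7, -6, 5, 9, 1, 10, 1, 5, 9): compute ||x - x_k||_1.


Sorted |x_i| descending: [10, 9, 9, 8, 7, 7, 6, 5, 5, 3, 3, 1, 1, 1]
Keep top 1: [10]
Tail entries: [9, 9, 8, 7, 7, 6, 5, 5, 3, 3, 1, 1, 1]
L1 error = sum of tail = 65.

65


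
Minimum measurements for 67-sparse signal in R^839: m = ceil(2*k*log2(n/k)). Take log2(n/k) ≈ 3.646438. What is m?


log2(n/k) = log2(839/67) ≈ 3.646438.
2*k*log2(n/k) ≈ 2*67*3.646438 = 488.622692.
m = ceil(488.622692) = 489.

489


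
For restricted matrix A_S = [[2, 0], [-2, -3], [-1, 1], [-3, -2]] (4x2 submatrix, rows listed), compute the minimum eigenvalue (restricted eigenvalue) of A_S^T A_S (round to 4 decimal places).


A_S^T A_S = [[18, 11], [11, 14]].
trace = 32.
det = 131.
disc = trace^2 - 4*det = 1024 - 4*131 = 500.
sqrt(500) ≈ 22.360680.
lam_min = (32 - sqrt(500))/2 ≈ (32 - 22.360680)/2 = 4.81966 ≈ 4.8197.

4.8197


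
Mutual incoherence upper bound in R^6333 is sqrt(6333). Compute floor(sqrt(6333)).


79^2 = 6241 <= 6333 < 6400 = 80^2, so 79 <= sqrt(6333) < 80.
floor(sqrt(6333)) = 79.

79


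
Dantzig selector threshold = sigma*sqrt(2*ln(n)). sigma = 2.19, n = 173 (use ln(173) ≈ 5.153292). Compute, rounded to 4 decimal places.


ln(173) ≈ 5.153292.
2*ln(n) ≈ 10.306584.
sqrt(2*ln(n)) ≈ sqrt(10.306584) ≈ 3.210387.
threshold ≈ 2.19*3.210387 = 7.03074753 ≈ 7.0307.

7.0307


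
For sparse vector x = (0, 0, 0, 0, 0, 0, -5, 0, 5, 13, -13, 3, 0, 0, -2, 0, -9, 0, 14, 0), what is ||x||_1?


Non-zero entries: [(6, -5), (8, 5), (9, 13), (10, -13), (11, 3), (14, -2), (16, -9), (18, 14)]
Absolute values: [5, 5, 13, 13, 3, 2, 9, 14]
||x||_1 = sum = 64.

64


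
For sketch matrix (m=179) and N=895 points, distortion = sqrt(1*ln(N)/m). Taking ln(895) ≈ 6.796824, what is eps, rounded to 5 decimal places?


ln(895) ≈ 6.796824.
1*ln(N)/m ≈ 1*6.796824/179 ≈ 0.03797108.
eps = sqrt(0.03797108) ≈ 0.1948617 ≈ 0.19486.

0.19486


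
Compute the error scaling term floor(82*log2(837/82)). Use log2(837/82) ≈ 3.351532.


log2(n/k) = log2(837/82) ≈ 3.351532.
k*log2(n/k) ≈ 82*3.351532 = 274.825624.
floor(274.825624) = 274.

274


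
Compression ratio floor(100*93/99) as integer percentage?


100*m/n = 100*93/99 ≈ 93.9394.
floor = 93.

93


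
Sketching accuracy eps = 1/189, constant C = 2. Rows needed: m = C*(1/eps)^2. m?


1/eps = 189.
(1/eps)^2 = 35721.
m = 2*35721 = 71442.

71442


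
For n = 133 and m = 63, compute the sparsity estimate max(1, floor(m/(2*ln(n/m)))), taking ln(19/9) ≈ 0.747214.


n/m = 133/63 = 19/9.
ln(n/m) ≈ 0.747214.
2*ln(n/m) ≈ 1.494428.
m/(2*ln(n/m)) ≈ 63/1.494428 ≈ 42.1566.
floor = 42.
k_max = max(1, 42) = 42.

42


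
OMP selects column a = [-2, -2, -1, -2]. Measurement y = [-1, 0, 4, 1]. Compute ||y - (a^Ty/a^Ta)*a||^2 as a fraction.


a^T a = 13.
a^T y = -4.
coeff = -4/13 = -4/13.
||r||^2 = 218/13.

218/13


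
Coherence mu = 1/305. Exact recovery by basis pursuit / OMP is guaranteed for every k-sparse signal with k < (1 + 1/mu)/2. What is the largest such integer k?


1/mu = 305.
1 + 1/mu = 306.
(1 + 1/mu)/2 = 153 is an integer and the inequality is strict, so k_max = 153 - 1 = 152.

152


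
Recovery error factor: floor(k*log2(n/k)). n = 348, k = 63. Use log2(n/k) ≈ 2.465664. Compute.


log2(n/k) = log2(348/63) ≈ 2.465664.
k*log2(n/k) ≈ 63*2.465664 = 155.336832.
floor(155.336832) = 155.

155


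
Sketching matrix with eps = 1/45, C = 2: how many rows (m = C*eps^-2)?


1/eps = 45.
(1/eps)^2 = 2025.
m = 2*2025 = 4050.

4050


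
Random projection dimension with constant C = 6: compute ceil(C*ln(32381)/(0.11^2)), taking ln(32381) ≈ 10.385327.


ln(32381) ≈ 10.385327.
eps^2 = 0.11^2 = 0.0121.
C*ln(N)/eps^2 ≈ 6*10.385327/0.0121 ≈ 5149.7489.
m = ceil(5149.7489) = 5150.

5150


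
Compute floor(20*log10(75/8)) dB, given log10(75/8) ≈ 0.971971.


||x||/||e|| = 75/8.
log10(75/8) ≈ 0.971971.
20*log10(||x||/||e||) ≈ 20*0.971971 = 19.43942.
floor(19.43942) = 19.

19


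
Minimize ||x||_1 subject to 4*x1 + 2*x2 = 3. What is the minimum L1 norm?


Axis intercepts:
  x1 = 3/4, x2 = 0: L1 = 3/4
  x1 = 0, x2 = 3/2: L1 = 3/2
x* = (3/4, 0)
||x*||_1 = 3/4.

3/4


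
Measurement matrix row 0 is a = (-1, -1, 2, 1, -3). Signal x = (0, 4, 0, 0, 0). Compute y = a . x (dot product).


Non-zero terms: ['-1*4']
Products: [-4]
y = sum = -4.

-4


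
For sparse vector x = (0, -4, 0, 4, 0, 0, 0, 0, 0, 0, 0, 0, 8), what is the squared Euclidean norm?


Non-zero entries: [(1, -4), (3, 4), (12, 8)]
Squares: [16, 16, 64]
||x||_2^2 = sum = 96.

96


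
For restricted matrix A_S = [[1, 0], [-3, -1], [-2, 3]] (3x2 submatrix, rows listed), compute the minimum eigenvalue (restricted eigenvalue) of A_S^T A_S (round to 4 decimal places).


A_S^T A_S = [[14, -3], [-3, 10]].
trace = 24.
det = 131.
disc = trace^2 - 4*det = 576 - 4*131 = 52.
sqrt(52) ≈ 7.211103.
lam_min = (24 - sqrt(52))/2 ≈ (24 - 7.211103)/2 = 8.3944485 ≈ 8.3944.

8.3944


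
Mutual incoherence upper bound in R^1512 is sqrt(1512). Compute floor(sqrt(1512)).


38^2 = 1444 <= 1512 < 1521 = 39^2, so 38 <= sqrt(1512) < 39.
floor(sqrt(1512)) = 38.

38


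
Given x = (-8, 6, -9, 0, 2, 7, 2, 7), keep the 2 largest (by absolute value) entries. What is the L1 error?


Sorted |x_i| descending: [9, 8, 7, 7, 6, 2, 2, 0]
Keep top 2: [9, 8]
Tail entries: [7, 7, 6, 2, 2, 0]
L1 error = sum of tail = 24.

24


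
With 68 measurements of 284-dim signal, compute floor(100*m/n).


100*m/n = 100*68/284 ≈ 23.9437.
floor = 23.

23


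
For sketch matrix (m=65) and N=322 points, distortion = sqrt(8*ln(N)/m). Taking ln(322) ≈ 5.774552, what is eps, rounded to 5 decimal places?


ln(322) ≈ 5.774552.
8*ln(N)/m ≈ 8*5.774552/65 ≈ 0.71071409.
eps = sqrt(0.71071409) ≈ 0.8430386 ≈ 0.84304.

0.84304


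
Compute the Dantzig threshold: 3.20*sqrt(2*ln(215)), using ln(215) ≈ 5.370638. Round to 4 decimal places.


ln(215) ≈ 5.370638.
2*ln(n) ≈ 10.741276.
sqrt(2*ln(n)) ≈ sqrt(10.741276) ≈ 3.277389.
threshold ≈ 3.20*3.277389 = 10.4876448 ≈ 10.4876.

10.4876


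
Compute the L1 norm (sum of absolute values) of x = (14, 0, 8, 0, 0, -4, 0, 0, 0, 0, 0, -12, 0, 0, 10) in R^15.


Non-zero entries: [(0, 14), (2, 8), (5, -4), (11, -12), (14, 10)]
Absolute values: [14, 8, 4, 12, 10]
||x||_1 = sum = 48.

48


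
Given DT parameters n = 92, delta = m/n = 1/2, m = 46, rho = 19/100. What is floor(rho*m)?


m = 1/2*92 = 46.
rho = 19/100.
rho*m = 19/100*46 = 8.74.
k = floor(8.74) = 8.

8


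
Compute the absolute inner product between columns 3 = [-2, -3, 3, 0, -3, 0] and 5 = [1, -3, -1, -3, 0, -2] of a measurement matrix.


Inner product: -2*1 + -3*-3 + 3*-1 + 0*-3 + -3*0 + 0*-2
Products: [-2, 9, -3, 0, 0, 0]
Sum = 4.
|dot| = 4.

4


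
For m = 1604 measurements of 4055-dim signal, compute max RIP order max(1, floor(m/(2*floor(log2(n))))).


floor(log2(4055)) = 11.
2*11 = 22.
m/(2*floor(log2(n))) = 1604/22 ≈ 72.9091.
floor = 72.
k = max(1, 72) = 72.

72


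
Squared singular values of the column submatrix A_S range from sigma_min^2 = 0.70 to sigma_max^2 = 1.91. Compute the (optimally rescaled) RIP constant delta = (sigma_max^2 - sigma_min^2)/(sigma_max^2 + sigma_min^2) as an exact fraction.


lambda_max - lambda_min = 1.91 - 0.70 = 1.21.
lambda_max + lambda_min = 1.91 + 0.70 = 2.61.
delta = 1.21/2.61 = 121/261.

121/261


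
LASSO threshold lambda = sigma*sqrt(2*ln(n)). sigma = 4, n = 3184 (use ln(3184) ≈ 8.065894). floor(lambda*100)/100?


ln(3184) ≈ 8.065894.
2*ln(n) ≈ 16.131788.
sqrt(2*ln(n)) ≈ sqrt(16.131788) ≈ 4.01644.
lambda ≈ 4*4.01644 = 16.06576.
floor(lambda*100)/100 = 16.06.

16.06


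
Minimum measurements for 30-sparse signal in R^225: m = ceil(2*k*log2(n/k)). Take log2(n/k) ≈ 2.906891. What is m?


log2(n/k) = log2(225/30) ≈ 2.906891.
2*k*log2(n/k) ≈ 2*30*2.906891 = 174.41346.
m = ceil(174.41346) = 175.

175


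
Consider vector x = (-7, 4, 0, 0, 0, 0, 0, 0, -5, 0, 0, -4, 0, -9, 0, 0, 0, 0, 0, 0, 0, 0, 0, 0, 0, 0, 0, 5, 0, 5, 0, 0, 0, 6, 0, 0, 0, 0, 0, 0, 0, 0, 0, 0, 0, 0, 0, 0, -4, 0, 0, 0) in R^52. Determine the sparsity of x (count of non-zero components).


Non-zero positions: [0, 1, 8, 11, 13, 27, 29, 33, 48].
Sparsity = 9.

9


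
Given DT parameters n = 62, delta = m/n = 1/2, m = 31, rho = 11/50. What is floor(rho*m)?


m = 1/2*62 = 31.
rho = 11/50.
rho*m = 11/50*31 = 6.82.
k = floor(6.82) = 6.

6


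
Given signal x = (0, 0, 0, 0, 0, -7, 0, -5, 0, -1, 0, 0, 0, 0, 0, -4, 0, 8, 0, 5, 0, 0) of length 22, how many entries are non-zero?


Non-zero positions: [5, 7, 9, 15, 17, 19].
Sparsity = 6.

6


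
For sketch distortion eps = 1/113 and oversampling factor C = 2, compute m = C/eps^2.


1/eps = 113.
(1/eps)^2 = 12769.
m = 2*12769 = 25538.

25538


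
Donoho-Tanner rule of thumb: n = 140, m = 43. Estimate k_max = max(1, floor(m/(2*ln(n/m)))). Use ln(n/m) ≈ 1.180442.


n/m = 140/43.
ln(n/m) ≈ 1.180442.
2*ln(n/m) ≈ 2.360884.
m/(2*ln(n/m)) ≈ 43/2.360884 ≈ 18.2135.
floor = 18.
k_max = max(1, 18) = 18.

18


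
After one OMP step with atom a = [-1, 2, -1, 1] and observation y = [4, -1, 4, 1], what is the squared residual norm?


a^T a = 7.
a^T y = -9.
coeff = -9/7 = -9/7.
||r||^2 = 157/7.

157/7


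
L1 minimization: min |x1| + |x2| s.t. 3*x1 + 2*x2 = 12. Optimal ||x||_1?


Axis intercepts:
  x1 = 4, x2 = 0: L1 = 4
  x1 = 0, x2 = 6: L1 = 6
x* = (4, 0)
||x*||_1 = 4.

4


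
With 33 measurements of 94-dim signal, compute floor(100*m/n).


100*m/n = 100*33/94 ≈ 35.1064.
floor = 35.

35


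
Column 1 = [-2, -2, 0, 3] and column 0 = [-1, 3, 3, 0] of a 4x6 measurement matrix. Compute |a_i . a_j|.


Inner product: -2*-1 + -2*3 + 0*3 + 3*0
Products: [2, -6, 0, 0]
Sum = -4.
|dot| = 4.

4


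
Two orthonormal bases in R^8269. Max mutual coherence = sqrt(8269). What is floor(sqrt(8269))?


90^2 = 8100 <= 8269 < 8281 = 91^2, so 90 <= sqrt(8269) < 91.
floor(sqrt(8269)) = 90.

90


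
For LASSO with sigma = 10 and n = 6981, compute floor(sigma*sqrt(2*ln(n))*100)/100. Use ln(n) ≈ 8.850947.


ln(6981) ≈ 8.850947.
2*ln(n) ≈ 17.701894.
sqrt(2*ln(n)) ≈ sqrt(17.701894) ≈ 4.207362.
lambda ≈ 10*4.207362 = 42.07362.
floor(lambda*100)/100 = 42.07.

42.07


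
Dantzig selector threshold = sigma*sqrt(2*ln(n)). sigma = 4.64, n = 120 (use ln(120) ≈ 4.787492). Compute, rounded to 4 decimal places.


ln(120) ≈ 4.787492.
2*ln(n) ≈ 9.574984.
sqrt(2*ln(n)) ≈ sqrt(9.574984) ≈ 3.094347.
threshold ≈ 4.64*3.094347 = 14.35777008 ≈ 14.3578.

14.3578


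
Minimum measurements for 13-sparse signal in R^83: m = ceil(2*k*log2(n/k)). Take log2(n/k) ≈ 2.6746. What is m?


log2(n/k) = log2(83/13) ≈ 2.6746.
2*k*log2(n/k) ≈ 2*13*2.6746 = 69.5396.
m = ceil(69.5396) = 70.

70


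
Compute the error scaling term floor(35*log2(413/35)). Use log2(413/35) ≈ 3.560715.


log2(n/k) = log2(413/35) ≈ 3.560715.
k*log2(n/k) ≈ 35*3.560715 = 124.625025.
floor(124.625025) = 124.

124


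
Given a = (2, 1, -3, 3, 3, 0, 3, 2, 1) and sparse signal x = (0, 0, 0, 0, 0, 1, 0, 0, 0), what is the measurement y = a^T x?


Non-zero terms: ['0*1']
Products: [0]
y = sum = 0.

0


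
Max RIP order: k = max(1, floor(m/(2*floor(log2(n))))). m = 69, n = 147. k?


floor(log2(147)) = 7.
2*7 = 14.
m/(2*floor(log2(n))) = 69/14 ≈ 4.9286.
floor = 4.
k = max(1, 4) = 4.

4


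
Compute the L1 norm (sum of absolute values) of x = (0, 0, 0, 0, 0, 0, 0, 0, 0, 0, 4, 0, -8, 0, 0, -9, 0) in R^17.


Non-zero entries: [(10, 4), (12, -8), (15, -9)]
Absolute values: [4, 8, 9]
||x||_1 = sum = 21.

21


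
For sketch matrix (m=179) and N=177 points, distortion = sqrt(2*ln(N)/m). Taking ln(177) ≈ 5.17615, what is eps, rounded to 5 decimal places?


ln(177) ≈ 5.17615.
2*ln(N)/m ≈ 2*5.17615/179 ≈ 0.05783408.
eps = sqrt(0.05783408) ≈ 0.2404872 ≈ 0.24049.

0.24049


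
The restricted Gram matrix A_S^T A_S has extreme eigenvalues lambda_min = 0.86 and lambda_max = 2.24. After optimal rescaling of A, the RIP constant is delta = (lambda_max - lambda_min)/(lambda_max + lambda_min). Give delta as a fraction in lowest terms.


lambda_max - lambda_min = 2.24 - 0.86 = 1.38.
lambda_max + lambda_min = 2.24 + 0.86 = 3.10.
delta = 1.38/3.10 = 138/310 = 69/155.

69/155


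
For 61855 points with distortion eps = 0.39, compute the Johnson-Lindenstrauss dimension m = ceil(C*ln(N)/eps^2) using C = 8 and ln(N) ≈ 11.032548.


ln(61855) ≈ 11.032548.
eps^2 = 0.39^2 = 0.1521.
C*ln(N)/eps^2 ≈ 8*11.032548/0.1521 ≈ 580.2787.
m = ceil(580.2787) = 581.

581


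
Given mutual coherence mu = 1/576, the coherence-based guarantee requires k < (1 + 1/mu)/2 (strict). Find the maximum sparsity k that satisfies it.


1/mu = 576.
1 + 1/mu = 577.
(1 + 1/mu)/2 = 288.5 is not an integer, so k_max = floor(288.5) = 288.

288


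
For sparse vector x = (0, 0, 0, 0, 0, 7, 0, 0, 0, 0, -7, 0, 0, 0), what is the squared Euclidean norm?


Non-zero entries: [(5, 7), (10, -7)]
Squares: [49, 49]
||x||_2^2 = sum = 98.

98


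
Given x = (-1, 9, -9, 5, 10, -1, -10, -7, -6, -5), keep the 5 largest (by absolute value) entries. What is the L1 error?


Sorted |x_i| descending: [10, 10, 9, 9, 7, 6, 5, 5, 1, 1]
Keep top 5: [10, 10, 9, 9, 7]
Tail entries: [6, 5, 5, 1, 1]
L1 error = sum of tail = 18.

18


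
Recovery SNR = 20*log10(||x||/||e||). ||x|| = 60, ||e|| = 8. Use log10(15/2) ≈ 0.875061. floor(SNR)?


||x||/||e|| = 60/8 = 15/2.
log10(15/2) ≈ 0.875061.
20*log10(||x||/||e||) ≈ 20*0.875061 = 17.50122.
floor(17.50122) = 17.

17


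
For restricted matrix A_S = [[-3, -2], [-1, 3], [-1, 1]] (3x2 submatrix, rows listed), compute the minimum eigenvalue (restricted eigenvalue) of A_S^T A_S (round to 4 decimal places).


A_S^T A_S = [[11, 2], [2, 14]].
trace = 25.
det = 150.
disc = trace^2 - 4*det = 625 - 4*150 = 25.
sqrt(25) = 5.
lam_min = (25 - 5)/2 = 10 = 10.0000.

10.0000


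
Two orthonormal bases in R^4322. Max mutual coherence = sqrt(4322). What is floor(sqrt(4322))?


65^2 = 4225 <= 4322 < 4356 = 66^2, so 65 <= sqrt(4322) < 66.
floor(sqrt(4322)) = 65.

65


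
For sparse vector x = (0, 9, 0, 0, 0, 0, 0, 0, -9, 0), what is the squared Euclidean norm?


Non-zero entries: [(1, 9), (8, -9)]
Squares: [81, 81]
||x||_2^2 = sum = 162.

162


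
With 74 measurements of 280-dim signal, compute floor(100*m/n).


100*m/n = 100*74/280 ≈ 26.4286.
floor = 26.

26


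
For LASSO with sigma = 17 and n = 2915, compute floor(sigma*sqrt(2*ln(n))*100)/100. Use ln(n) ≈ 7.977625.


ln(2915) ≈ 7.977625.
2*ln(n) ≈ 15.95525.
sqrt(2*ln(n)) ≈ sqrt(15.95525) ≈ 3.994402.
lambda ≈ 17*3.994402 = 67.904834.
floor(lambda*100)/100 = 67.90.

67.90


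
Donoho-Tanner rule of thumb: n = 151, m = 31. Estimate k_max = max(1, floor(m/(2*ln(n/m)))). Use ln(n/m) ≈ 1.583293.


n/m = 151/31.
ln(n/m) ≈ 1.583293.
2*ln(n/m) ≈ 3.166586.
m/(2*ln(n/m)) ≈ 31/3.166586 ≈ 9.7897.
floor = 9.
k_max = max(1, 9) = 9.

9


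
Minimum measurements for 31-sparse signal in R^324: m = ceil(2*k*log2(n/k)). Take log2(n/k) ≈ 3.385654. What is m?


log2(n/k) = log2(324/31) ≈ 3.385654.
2*k*log2(n/k) ≈ 2*31*3.385654 = 209.910548.
m = ceil(209.910548) = 210.

210


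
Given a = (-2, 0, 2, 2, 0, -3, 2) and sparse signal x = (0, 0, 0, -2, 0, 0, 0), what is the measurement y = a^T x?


Non-zero terms: ['2*-2']
Products: [-4]
y = sum = -4.

-4


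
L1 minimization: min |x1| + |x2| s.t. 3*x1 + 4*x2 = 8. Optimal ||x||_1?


Axis intercepts:
  x1 = 8/3, x2 = 0: L1 = 8/3
  x1 = 0, x2 = 2: L1 = 2
x* = (0, 2)
||x*||_1 = 2.

2


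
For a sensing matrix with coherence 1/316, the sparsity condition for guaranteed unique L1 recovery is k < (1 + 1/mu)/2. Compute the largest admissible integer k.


1/mu = 316.
1 + 1/mu = 317.
(1 + 1/mu)/2 = 158.5 is not an integer, so k_max = floor(158.5) = 158.

158


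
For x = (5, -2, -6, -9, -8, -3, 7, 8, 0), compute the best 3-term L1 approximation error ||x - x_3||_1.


Sorted |x_i| descending: [9, 8, 8, 7, 6, 5, 3, 2, 0]
Keep top 3: [9, 8, 8]
Tail entries: [7, 6, 5, 3, 2, 0]
L1 error = sum of tail = 23.

23


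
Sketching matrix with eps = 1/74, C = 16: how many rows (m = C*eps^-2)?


1/eps = 74.
(1/eps)^2 = 5476.
m = 16*5476 = 87616.

87616


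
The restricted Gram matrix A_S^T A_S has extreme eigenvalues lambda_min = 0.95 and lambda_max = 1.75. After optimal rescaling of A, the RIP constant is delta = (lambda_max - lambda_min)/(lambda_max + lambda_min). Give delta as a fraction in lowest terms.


lambda_max - lambda_min = 1.75 - 0.95 = 0.80.
lambda_max + lambda_min = 1.75 + 0.95 = 2.70.
delta = 0.80/2.70 = 80/270 = 8/27.

8/27


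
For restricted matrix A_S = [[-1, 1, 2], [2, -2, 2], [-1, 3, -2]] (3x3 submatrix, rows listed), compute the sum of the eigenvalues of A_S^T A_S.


Sum of eigenvalues of A_S^T A_S = trace(A_S^T A_S) = sum of squared column norms of A_S.
A_S^T A_S diagonal: [6, 14, 12].
trace = 6 + 14 + 12 = 32.

32


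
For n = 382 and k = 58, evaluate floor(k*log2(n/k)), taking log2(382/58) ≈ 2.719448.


log2(n/k) = log2(382/58) ≈ 2.719448.
k*log2(n/k) ≈ 58*2.719448 = 157.727984.
floor(157.727984) = 157.

157


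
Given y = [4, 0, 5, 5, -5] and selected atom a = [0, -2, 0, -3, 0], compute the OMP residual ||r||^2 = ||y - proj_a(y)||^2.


a^T a = 13.
a^T y = -15.
coeff = -15/13 = -15/13.
||r||^2 = 958/13.

958/13


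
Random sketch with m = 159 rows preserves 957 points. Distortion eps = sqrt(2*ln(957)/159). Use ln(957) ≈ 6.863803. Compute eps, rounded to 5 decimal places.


ln(957) ≈ 6.863803.
2*ln(N)/m ≈ 2*6.863803/159 ≈ 0.08633714.
eps = sqrt(0.08633714) ≈ 0.2938318 ≈ 0.29383.

0.29383


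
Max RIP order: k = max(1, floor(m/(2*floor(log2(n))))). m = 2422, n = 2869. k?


floor(log2(2869)) = 11.
2*11 = 22.
m/(2*floor(log2(n))) = 2422/22 ≈ 110.0909.
floor = 110.
k = max(1, 110) = 110.

110


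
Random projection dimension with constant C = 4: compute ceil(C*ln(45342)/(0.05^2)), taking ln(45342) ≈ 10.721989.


ln(45342) ≈ 10.721989.
eps^2 = 0.05^2 = 0.0025.
C*ln(N)/eps^2 ≈ 4*10.721989/0.0025 ≈ 17155.1824.
m = ceil(17155.1824) = 17156.

17156


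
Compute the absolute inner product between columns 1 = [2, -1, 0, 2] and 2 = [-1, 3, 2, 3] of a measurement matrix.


Inner product: 2*-1 + -1*3 + 0*2 + 2*3
Products: [-2, -3, 0, 6]
Sum = 1.
|dot| = 1.

1


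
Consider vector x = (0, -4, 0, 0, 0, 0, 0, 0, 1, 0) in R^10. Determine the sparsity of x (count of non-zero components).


Non-zero positions: [1, 8].
Sparsity = 2.

2


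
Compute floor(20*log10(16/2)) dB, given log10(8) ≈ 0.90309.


||x||/||e|| = 16/2 = 8.
log10(8) ≈ 0.90309.
20*log10(||x||/||e||) ≈ 20*0.90309 = 18.0618.
floor(18.0618) = 18.

18


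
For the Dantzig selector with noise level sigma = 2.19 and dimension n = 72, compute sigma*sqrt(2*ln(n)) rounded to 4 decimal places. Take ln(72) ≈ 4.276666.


ln(72) ≈ 4.276666.
2*ln(n) ≈ 8.553332.
sqrt(2*ln(n)) ≈ sqrt(8.553332) ≈ 2.924608.
threshold ≈ 2.19*2.924608 = 6.40489152 ≈ 6.4049.

6.4049


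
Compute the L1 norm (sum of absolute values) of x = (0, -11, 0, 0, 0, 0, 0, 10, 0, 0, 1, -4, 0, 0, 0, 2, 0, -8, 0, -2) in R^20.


Non-zero entries: [(1, -11), (7, 10), (10, 1), (11, -4), (15, 2), (17, -8), (19, -2)]
Absolute values: [11, 10, 1, 4, 2, 8, 2]
||x||_1 = sum = 38.

38


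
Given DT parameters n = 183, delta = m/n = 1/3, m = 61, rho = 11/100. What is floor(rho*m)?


m = 1/3*183 = 61.
rho = 11/100.
rho*m = 11/100*61 = 6.71.
k = floor(6.71) = 6.

6


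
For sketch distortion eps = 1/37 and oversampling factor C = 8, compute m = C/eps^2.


1/eps = 37.
(1/eps)^2 = 1369.
m = 8*1369 = 10952.

10952


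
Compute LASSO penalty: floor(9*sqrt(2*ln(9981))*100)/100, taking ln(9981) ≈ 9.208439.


ln(9981) ≈ 9.208439.
2*ln(n) ≈ 18.416878.
sqrt(2*ln(n)) ≈ sqrt(18.416878) ≈ 4.291489.
lambda ≈ 9*4.291489 = 38.623401.
floor(lambda*100)/100 = 38.62.

38.62


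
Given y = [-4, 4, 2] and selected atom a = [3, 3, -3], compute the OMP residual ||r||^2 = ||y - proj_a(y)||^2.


a^T a = 27.
a^T y = -6.
coeff = -6/27 = -2/9.
||r||^2 = 104/3.

104/3


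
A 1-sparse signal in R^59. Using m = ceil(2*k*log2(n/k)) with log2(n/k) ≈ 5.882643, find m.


log2(n/k) = log2(59/1) ≈ 5.882643.
2*k*log2(n/k) ≈ 2*1*5.882643 = 11.765286.
m = ceil(11.765286) = 12.

12


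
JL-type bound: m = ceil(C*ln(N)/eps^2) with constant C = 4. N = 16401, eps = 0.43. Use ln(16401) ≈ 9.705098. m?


ln(16401) ≈ 9.705098.
eps^2 = 0.43^2 = 0.1849.
C*ln(N)/eps^2 ≈ 4*9.705098/0.1849 ≈ 209.9534.
m = ceil(209.9534) = 210.

210


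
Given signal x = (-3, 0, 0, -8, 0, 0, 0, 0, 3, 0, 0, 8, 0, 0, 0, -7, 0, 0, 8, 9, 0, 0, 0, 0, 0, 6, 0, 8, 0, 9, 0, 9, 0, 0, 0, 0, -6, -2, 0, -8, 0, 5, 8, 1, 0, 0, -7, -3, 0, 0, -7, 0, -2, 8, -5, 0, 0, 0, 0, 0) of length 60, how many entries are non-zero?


Non-zero positions: [0, 3, 8, 11, 15, 18, 19, 25, 27, 29, 31, 36, 37, 39, 41, 42, 43, 46, 47, 50, 52, 53, 54].
Sparsity = 23.

23


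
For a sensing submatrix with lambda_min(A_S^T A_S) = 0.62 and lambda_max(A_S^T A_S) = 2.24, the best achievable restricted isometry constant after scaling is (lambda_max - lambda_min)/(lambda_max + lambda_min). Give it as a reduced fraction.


lambda_max - lambda_min = 2.24 - 0.62 = 1.62.
lambda_max + lambda_min = 2.24 + 0.62 = 2.86.
delta = 1.62/2.86 = 162/286 = 81/143.

81/143


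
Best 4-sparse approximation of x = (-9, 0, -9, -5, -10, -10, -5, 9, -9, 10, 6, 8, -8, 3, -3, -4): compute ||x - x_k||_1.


Sorted |x_i| descending: [10, 10, 10, 9, 9, 9, 9, 8, 8, 6, 5, 5, 4, 3, 3, 0]
Keep top 4: [10, 10, 10, 9]
Tail entries: [9, 9, 9, 8, 8, 6, 5, 5, 4, 3, 3, 0]
L1 error = sum of tail = 69.

69


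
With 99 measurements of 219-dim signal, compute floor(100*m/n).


100*m/n = 100*99/219 ≈ 45.2055.
floor = 45.

45


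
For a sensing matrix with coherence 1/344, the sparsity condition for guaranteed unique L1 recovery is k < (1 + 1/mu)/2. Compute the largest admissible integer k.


1/mu = 344.
1 + 1/mu = 345.
(1 + 1/mu)/2 = 172.5 is not an integer, so k_max = floor(172.5) = 172.

172


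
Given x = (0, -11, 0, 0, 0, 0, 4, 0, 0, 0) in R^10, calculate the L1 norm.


Non-zero entries: [(1, -11), (6, 4)]
Absolute values: [11, 4]
||x||_1 = sum = 15.

15


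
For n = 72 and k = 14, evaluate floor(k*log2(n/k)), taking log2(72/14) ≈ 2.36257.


log2(n/k) = log2(72/14) ≈ 2.36257.
k*log2(n/k) ≈ 14*2.36257 = 33.07598.
floor(33.07598) = 33.

33


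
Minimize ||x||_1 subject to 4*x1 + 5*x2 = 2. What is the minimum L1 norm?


Axis intercepts:
  x1 = 1/2, x2 = 0: L1 = 1/2
  x1 = 0, x2 = 2/5: L1 = 2/5
x* = (0, 2/5)
||x*||_1 = 2/5.

2/5


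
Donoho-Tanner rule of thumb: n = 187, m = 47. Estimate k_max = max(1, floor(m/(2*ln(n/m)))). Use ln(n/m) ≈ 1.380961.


n/m = 187/47.
ln(n/m) ≈ 1.380961.
2*ln(n/m) ≈ 2.761922.
m/(2*ln(n/m)) ≈ 47/2.761922 ≈ 17.0171.
floor = 17.
k_max = max(1, 17) = 17.

17


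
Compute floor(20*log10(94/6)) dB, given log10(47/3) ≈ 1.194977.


||x||/||e|| = 94/6 = 47/3.
log10(47/3) ≈ 1.194977.
20*log10(||x||/||e||) ≈ 20*1.194977 = 23.89954.
floor(23.89954) = 23.

23


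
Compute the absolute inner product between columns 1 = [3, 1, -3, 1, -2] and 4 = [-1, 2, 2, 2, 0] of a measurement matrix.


Inner product: 3*-1 + 1*2 + -3*2 + 1*2 + -2*0
Products: [-3, 2, -6, 2, 0]
Sum = -5.
|dot| = 5.

5


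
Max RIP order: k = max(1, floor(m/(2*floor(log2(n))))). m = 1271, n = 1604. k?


floor(log2(1604)) = 10.
2*10 = 20.
m/(2*floor(log2(n))) = 1271/20 ≈ 63.55.
floor = 63.
k = max(1, 63) = 63.

63


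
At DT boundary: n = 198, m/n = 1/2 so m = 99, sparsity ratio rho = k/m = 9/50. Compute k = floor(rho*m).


m = 1/2*198 = 99.
rho = 9/50.
rho*m = 9/50*99 = 17.82.
k = floor(17.82) = 17.

17


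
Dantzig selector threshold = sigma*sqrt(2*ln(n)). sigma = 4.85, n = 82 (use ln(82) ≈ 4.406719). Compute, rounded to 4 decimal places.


ln(82) ≈ 4.406719.
2*ln(n) ≈ 8.813438.
sqrt(2*ln(n)) ≈ sqrt(8.813438) ≈ 2.968744.
threshold ≈ 4.85*2.968744 = 14.3984084 ≈ 14.3984.

14.3984


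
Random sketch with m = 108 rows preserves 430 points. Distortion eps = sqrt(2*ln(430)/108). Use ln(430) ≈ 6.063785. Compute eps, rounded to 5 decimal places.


ln(430) ≈ 6.063785.
2*ln(N)/m ≈ 2*6.063785/108 ≈ 0.11229231.
eps = sqrt(0.11229231) ≈ 0.3351004 ≈ 0.33510.

0.33510


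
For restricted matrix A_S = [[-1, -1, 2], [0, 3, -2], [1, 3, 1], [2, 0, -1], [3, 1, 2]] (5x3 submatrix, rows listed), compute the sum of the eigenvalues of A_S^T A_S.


Sum of eigenvalues of A_S^T A_S = trace(A_S^T A_S) = sum of squared column norms of A_S.
A_S^T A_S diagonal: [15, 20, 14].
trace = 15 + 20 + 14 = 49.

49


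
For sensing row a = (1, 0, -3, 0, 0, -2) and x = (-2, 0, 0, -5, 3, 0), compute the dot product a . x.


Non-zero terms: ['1*-2', '0*-5', '0*3']
Products: [-2, 0, 0]
y = sum = -2.

-2


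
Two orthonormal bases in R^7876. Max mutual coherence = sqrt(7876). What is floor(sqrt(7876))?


88^2 = 7744 <= 7876 < 7921 = 89^2, so 88 <= sqrt(7876) < 89.
floor(sqrt(7876)) = 88.

88


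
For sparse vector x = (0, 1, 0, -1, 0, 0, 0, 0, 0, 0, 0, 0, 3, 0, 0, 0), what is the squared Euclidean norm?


Non-zero entries: [(1, 1), (3, -1), (12, 3)]
Squares: [1, 1, 9]
||x||_2^2 = sum = 11.

11


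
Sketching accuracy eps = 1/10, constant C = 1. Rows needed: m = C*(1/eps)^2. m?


1/eps = 10.
(1/eps)^2 = 100.
m = 1*100 = 100.

100


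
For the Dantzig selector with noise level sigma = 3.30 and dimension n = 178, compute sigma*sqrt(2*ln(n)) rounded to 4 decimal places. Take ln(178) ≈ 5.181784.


ln(178) ≈ 5.181784.
2*ln(n) ≈ 10.363568.
sqrt(2*ln(n)) ≈ sqrt(10.363568) ≈ 3.21925.
threshold ≈ 3.30*3.21925 = 10.623525 ≈ 10.6235.

10.6235


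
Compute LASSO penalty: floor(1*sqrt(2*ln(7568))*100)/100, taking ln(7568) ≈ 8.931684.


ln(7568) ≈ 8.931684.
2*ln(n) ≈ 17.863368.
sqrt(2*ln(n)) ≈ sqrt(17.863368) ≈ 4.226508.
lambda ≈ 1*4.226508 = 4.226508.
floor(lambda*100)/100 = 4.22.

4.22


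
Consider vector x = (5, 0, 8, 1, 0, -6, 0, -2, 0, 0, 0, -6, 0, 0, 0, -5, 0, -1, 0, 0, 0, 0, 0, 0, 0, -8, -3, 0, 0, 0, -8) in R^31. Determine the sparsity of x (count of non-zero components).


Non-zero positions: [0, 2, 3, 5, 7, 11, 15, 17, 25, 26, 30].
Sparsity = 11.

11


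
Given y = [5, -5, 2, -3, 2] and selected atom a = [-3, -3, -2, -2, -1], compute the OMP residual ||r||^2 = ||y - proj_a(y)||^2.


a^T a = 27.
a^T y = 0.
coeff = 0/27 = 0.
||r||^2 = 67.

67


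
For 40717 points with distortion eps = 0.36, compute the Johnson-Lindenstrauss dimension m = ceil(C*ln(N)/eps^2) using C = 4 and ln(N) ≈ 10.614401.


ln(40717) ≈ 10.614401.
eps^2 = 0.36^2 = 0.1296.
C*ln(N)/eps^2 ≈ 4*10.614401/0.1296 ≈ 327.605.
m = ceil(327.605) = 328.

328


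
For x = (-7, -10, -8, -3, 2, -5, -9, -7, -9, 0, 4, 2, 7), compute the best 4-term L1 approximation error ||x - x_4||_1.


Sorted |x_i| descending: [10, 9, 9, 8, 7, 7, 7, 5, 4, 3, 2, 2, 0]
Keep top 4: [10, 9, 9, 8]
Tail entries: [7, 7, 7, 5, 4, 3, 2, 2, 0]
L1 error = sum of tail = 37.

37


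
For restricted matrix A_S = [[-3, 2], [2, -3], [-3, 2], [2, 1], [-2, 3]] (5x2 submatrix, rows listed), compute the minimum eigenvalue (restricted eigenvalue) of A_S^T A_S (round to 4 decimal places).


A_S^T A_S = [[30, -22], [-22, 27]].
trace = 57.
det = 326.
disc = trace^2 - 4*det = 3249 - 4*326 = 1945.
sqrt(1945) ≈ 44.102154.
lam_min = (57 - sqrt(1945))/2 ≈ (57 - 44.102154)/2 = 6.448923 ≈ 6.4489.

6.4489


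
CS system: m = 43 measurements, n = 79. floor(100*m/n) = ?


100*m/n = 100*43/79 ≈ 54.4304.
floor = 54.

54


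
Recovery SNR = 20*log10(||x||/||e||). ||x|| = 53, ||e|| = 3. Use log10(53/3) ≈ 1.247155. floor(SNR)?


||x||/||e|| = 53/3.
log10(53/3) ≈ 1.247155.
20*log10(||x||/||e||) ≈ 20*1.247155 = 24.9431.
floor(24.9431) = 24.

24


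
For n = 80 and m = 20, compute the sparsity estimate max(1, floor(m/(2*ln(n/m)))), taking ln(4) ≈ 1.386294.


n/m = 80/20 = 4.
ln(n/m) ≈ 1.386294.
2*ln(n/m) ≈ 2.772588.
m/(2*ln(n/m)) ≈ 20/2.772588 ≈ 7.2135.
floor = 7.
k_max = max(1, 7) = 7.

7


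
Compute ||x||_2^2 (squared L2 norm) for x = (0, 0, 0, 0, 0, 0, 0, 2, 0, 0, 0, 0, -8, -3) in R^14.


Non-zero entries: [(7, 2), (12, -8), (13, -3)]
Squares: [4, 64, 9]
||x||_2^2 = sum = 77.

77


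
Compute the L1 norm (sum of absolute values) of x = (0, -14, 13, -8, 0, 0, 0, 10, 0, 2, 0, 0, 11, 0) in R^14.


Non-zero entries: [(1, -14), (2, 13), (3, -8), (7, 10), (9, 2), (12, 11)]
Absolute values: [14, 13, 8, 10, 2, 11]
||x||_1 = sum = 58.

58


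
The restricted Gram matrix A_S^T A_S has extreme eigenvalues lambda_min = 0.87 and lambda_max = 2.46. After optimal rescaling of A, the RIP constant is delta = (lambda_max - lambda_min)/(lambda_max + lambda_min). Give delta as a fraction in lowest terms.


lambda_max - lambda_min = 2.46 - 0.87 = 1.59.
lambda_max + lambda_min = 2.46 + 0.87 = 3.33.
delta = 1.59/3.33 = 159/333 = 53/111.

53/111


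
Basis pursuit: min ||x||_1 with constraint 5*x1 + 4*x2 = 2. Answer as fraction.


Axis intercepts:
  x1 = 2/5, x2 = 0: L1 = 2/5
  x1 = 0, x2 = 1/2: L1 = 1/2
x* = (2/5, 0)
||x*||_1 = 2/5.

2/5


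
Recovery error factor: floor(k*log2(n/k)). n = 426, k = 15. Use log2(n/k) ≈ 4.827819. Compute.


log2(n/k) = log2(426/15) ≈ 4.827819.
k*log2(n/k) ≈ 15*4.827819 = 72.417285.
floor(72.417285) = 72.

72


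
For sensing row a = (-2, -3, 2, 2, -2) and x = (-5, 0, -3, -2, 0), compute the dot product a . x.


Non-zero terms: ['-2*-5', '2*-3', '2*-2']
Products: [10, -6, -4]
y = sum = 0.

0


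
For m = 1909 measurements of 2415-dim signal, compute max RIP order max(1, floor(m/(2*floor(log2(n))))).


floor(log2(2415)) = 11.
2*11 = 22.
m/(2*floor(log2(n))) = 1909/22 ≈ 86.7727.
floor = 86.
k = max(1, 86) = 86.

86


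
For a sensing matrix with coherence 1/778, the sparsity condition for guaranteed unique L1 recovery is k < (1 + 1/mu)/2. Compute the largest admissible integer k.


1/mu = 778.
1 + 1/mu = 779.
(1 + 1/mu)/2 = 389.5 is not an integer, so k_max = floor(389.5) = 389.

389


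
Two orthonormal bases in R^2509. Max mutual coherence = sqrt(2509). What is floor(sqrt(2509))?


50^2 = 2500 <= 2509 < 2601 = 51^2, so 50 <= sqrt(2509) < 51.
floor(sqrt(2509)) = 50.

50


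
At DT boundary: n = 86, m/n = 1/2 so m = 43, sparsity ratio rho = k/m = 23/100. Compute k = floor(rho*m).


m = 1/2*86 = 43.
rho = 23/100.
rho*m = 23/100*43 = 9.89.
k = floor(9.89) = 9.

9


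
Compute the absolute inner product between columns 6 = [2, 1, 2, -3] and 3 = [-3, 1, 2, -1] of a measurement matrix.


Inner product: 2*-3 + 1*1 + 2*2 + -3*-1
Products: [-6, 1, 4, 3]
Sum = 2.
|dot| = 2.

2


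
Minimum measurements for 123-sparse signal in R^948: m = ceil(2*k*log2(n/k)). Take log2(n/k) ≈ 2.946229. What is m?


log2(n/k) = log2(948/123) ≈ 2.946229.
2*k*log2(n/k) ≈ 2*123*2.946229 = 724.772334.
m = ceil(724.772334) = 725.

725


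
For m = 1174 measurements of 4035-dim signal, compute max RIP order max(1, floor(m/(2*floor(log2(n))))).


floor(log2(4035)) = 11.
2*11 = 22.
m/(2*floor(log2(n))) = 1174/22 ≈ 53.3636.
floor = 53.
k = max(1, 53) = 53.

53


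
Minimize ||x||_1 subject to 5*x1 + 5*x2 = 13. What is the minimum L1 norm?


Axis intercepts:
  x1 = 13/5, x2 = 0: L1 = 13/5
  x1 = 0, x2 = 13/5: L1 = 13/5
x* = (13/5, 0)
||x*||_1 = 13/5.

13/5


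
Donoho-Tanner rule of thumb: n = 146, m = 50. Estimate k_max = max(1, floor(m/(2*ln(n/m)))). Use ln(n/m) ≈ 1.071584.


n/m = 146/50 = 73/25.
ln(n/m) ≈ 1.071584.
2*ln(n/m) ≈ 2.143168.
m/(2*ln(n/m)) ≈ 50/2.143168 ≈ 23.3299.
floor = 23.
k_max = max(1, 23) = 23.

23


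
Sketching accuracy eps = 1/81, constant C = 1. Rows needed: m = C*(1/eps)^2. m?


1/eps = 81.
(1/eps)^2 = 6561.
m = 1*6561 = 6561.

6561


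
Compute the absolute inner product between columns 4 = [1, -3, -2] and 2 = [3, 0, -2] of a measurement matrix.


Inner product: 1*3 + -3*0 + -2*-2
Products: [3, 0, 4]
Sum = 7.
|dot| = 7.

7


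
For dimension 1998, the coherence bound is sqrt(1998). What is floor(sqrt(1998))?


44^2 = 1936 <= 1998 < 2025 = 45^2, so 44 <= sqrt(1998) < 45.
floor(sqrt(1998)) = 44.

44


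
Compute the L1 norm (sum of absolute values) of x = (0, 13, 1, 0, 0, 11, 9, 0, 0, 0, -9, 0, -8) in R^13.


Non-zero entries: [(1, 13), (2, 1), (5, 11), (6, 9), (10, -9), (12, -8)]
Absolute values: [13, 1, 11, 9, 9, 8]
||x||_1 = sum = 51.

51


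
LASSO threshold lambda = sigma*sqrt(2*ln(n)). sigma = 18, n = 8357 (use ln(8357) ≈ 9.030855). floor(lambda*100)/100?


ln(8357) ≈ 9.030855.
2*ln(n) ≈ 18.06171.
sqrt(2*ln(n)) ≈ sqrt(18.06171) ≈ 4.249907.
lambda ≈ 18*4.249907 = 76.498326.
floor(lambda*100)/100 = 76.49.

76.49


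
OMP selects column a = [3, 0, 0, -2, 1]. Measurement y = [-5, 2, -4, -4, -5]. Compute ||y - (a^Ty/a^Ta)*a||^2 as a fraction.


a^T a = 14.
a^T y = -12.
coeff = -12/14 = -6/7.
||r||^2 = 530/7.

530/7
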